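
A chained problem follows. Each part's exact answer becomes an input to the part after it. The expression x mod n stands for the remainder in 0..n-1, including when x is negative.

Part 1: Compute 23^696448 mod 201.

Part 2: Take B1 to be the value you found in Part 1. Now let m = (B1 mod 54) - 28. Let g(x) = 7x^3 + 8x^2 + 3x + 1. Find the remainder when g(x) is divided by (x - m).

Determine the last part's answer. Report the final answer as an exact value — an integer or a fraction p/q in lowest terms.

Part 1: squarings mod 201: 23^1=23, 23^2=127, 23^4=49, 23^8=190, 23^16=121, 23^32=169, 23^64=19, 23^128=160, 23^256=73, 23^512=103, 23^1024=157, 23^2048=127, 23^4096=49, 23^8192=190, 23^16384=121, 23^32768=169, 23^65536=19, 23^131072=160, 23^262144=73, 23^524288=103; 23^696448 = 23^128 * 23^8192 * 23^32768 * 23^131072 * 23^524288 = 121 (mod 201); answer 121
Part 2: B1 = 121; m = -15; remainder = value at the root: 7*(-15)^3 + 8*(-15)^2 + 3*(-15)^1 + 1 = (-23625) + (1800) + (-45) + (1) = -21869; answer -21869

-21869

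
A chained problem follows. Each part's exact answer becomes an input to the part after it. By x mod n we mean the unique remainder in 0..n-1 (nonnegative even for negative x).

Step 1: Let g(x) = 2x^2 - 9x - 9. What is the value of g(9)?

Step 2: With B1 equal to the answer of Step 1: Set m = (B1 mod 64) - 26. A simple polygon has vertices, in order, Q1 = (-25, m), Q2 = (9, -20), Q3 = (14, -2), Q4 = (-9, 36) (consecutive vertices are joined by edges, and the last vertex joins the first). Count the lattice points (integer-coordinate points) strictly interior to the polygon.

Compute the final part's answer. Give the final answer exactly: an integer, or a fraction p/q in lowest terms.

1234

Step 1: 2*(9)^2 - 9*(9)^1 - 9 = (162) + (-81) + (-9) = 72; answer 72
Step 2: B1 = 72; m = -18; cross terms: (-25*-20 - 9*-18)=662, (9*-2 - 14*-20)=262, (14*36 - -9*-2)=486, (-9*-18 - -25*36)=1062; twice the area = |2472| = 2472; area = 1236; boundary points = 2 + 1 + 1 + 2 = 6; strictly interior points = area - boundary/2 + 1 = 1234; answer 1234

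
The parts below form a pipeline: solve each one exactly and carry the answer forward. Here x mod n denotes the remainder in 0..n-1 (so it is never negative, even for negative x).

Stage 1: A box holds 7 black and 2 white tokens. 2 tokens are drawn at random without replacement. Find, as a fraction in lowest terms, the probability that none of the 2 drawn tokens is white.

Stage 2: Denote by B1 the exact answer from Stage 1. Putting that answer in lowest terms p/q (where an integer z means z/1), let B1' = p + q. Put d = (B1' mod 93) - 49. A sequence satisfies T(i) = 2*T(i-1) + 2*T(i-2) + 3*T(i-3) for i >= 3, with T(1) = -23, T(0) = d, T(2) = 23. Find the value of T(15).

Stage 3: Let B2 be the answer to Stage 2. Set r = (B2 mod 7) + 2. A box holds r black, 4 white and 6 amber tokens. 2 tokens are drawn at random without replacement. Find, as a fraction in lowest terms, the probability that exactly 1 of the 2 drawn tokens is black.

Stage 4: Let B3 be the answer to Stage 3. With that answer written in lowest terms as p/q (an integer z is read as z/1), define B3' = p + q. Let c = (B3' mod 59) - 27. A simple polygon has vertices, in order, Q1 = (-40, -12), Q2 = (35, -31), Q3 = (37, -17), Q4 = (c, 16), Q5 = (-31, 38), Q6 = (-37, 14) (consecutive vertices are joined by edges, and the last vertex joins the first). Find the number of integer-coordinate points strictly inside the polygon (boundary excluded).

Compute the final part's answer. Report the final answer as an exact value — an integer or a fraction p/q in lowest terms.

2375

Stage 1: total draws C(9,2) = 36; favorable C(7,2) = 21; P = 7/12; answer 7/12
Stage 2: B1 = 7/12; threaded value p + q = 19; d = -30; T(3) = 2*(23) + 2*(-23) + 3*(-30) = -90; iterating: T(3)=-90, T(4)=-203, T(5)=-517, T(6)=-1710, T(7)=-5063, T(8)=-15097, T(9)=-45450, T(10)=-136283, T(11)=-408757, T(12)=-1226430, T(13)=-3679223, T(14)=-11037577, T(15)=-33112890; answer -33112890
Stage 3: B2 = -33112890; r = 3; total draws C(13,2) = 78; favorable C(3,1)*C(10,1) = 30; P = 5/13; answer 5/13
Stage 4: B3 = 5/13; threaded value p + q = 18; c = -9; cross terms: (-40*-31 - 35*-12)=1660, (35*-17 - 37*-31)=552, (37*16 - -9*-17)=439, (-9*38 - -31*16)=154, (-31*14 - -37*38)=972, (-37*-12 - -40*14)=1004; twice the area = |4781| = 4781; area = 4781/2; boundary points = 1 + 2 + 1 + 22 + 6 + 1 = 33; strictly interior points = area - boundary/2 + 1 = 2375; answer 2375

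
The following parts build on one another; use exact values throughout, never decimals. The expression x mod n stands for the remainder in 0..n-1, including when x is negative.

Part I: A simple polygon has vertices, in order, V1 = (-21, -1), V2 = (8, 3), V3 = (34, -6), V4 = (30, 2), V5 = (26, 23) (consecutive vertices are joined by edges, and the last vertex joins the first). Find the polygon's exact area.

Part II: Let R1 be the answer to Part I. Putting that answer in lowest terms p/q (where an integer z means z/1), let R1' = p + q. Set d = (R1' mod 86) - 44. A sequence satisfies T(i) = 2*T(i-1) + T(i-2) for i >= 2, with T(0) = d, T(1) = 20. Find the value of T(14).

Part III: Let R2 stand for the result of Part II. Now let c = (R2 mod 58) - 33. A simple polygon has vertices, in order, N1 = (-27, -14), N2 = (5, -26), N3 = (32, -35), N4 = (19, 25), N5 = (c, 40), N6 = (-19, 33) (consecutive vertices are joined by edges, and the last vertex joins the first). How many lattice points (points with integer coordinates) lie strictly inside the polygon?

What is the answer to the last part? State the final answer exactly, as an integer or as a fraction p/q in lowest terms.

Part I: cross terms: (-21*3 - 8*-1)=-55, (8*-6 - 34*3)=-150, (34*2 - 30*-6)=248, (30*23 - 26*2)=638, (26*-1 - -21*23)=457; twice the area = |1138| = 1138; area = 569; answer 569
Part II: R1 = 569; threaded value p + q = 570; d = 10; T(2) = 2*(20) + 1*(10) = 50; iterating: T(2)=50, T(3)=120, T(4)=290, T(5)=700, T(6)=1690, T(7)=4080, T(8)=9850, T(9)=23780, T(10)=57410, T(11)=138600, T(12)=334610, T(13)=807820, T(14)=1950250; answer 1950250
Part III: R2 = 1950250; c = -33; cross terms: (-27*-26 - 5*-14)=772, (5*-35 - 32*-26)=657, (32*25 - 19*-35)=1465, (19*40 - -33*25)=1585, (-33*33 - -19*40)=-329, (-19*-14 - -27*33)=1157; twice the area = |5307| = 5307; area = 5307/2; boundary points = 4 + 9 + 1 + 1 + 7 + 1 = 23; strictly interior points = area - boundary/2 + 1 = 2643; answer 2643

2643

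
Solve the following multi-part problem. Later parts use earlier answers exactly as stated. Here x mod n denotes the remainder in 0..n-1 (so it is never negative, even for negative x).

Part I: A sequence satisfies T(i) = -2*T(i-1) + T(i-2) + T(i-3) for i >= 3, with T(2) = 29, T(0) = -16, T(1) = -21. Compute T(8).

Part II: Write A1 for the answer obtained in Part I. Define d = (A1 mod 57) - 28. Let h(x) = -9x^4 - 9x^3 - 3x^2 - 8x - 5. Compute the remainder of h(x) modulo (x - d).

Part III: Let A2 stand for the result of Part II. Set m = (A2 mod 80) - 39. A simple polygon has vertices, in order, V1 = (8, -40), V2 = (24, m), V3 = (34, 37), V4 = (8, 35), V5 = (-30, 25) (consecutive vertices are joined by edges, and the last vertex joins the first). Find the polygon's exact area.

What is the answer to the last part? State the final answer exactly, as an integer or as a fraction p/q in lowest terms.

Part I: T(3) = -2*(29) + 1*(-21) + 1*(-16) = -95; iterating: T(3)=-95, T(4)=198, T(5)=-462, T(6)=1027, T(7)=-2318, T(8)=5201; answer 5201
Part II: A1 = 5201; d = -14; remainder = value at the root: -9*(-14)^4 - 9*(-14)^3 - 3*(-14)^2 - 8*(-14)^1 - 5 = (-345744) + (24696) + (-588) + (112) + (-5) = -321529; answer -321529
Part III: A2 = -321529; m = 32; cross terms: (8*32 - 24*-40)=1216, (24*37 - 34*32)=-200, (34*35 - 8*37)=894, (8*25 - -30*35)=1250, (-30*-40 - 8*25)=1000; twice the area = |4160| = 4160; area = 2080; answer 2080

2080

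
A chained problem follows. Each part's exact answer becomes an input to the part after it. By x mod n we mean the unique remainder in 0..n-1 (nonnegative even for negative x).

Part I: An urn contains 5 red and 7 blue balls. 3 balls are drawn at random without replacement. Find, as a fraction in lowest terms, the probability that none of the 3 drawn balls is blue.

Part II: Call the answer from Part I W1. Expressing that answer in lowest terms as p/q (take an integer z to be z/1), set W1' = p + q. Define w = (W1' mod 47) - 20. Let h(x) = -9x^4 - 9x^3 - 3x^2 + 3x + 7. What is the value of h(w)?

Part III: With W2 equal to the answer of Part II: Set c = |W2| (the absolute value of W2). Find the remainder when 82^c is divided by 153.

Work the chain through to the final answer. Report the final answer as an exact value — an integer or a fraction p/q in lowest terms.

91

Part I: total draws C(12,3) = 220; favorable C(5,3) = 10; P = 1/22; answer 1/22
Part II: W1 = 1/22; threaded value p + q = 23; w = 3; -9*(3)^4 - 9*(3)^3 - 3*(3)^2 + 3*(3)^1 + 7 = (-729) + (-243) + (-27) + (9) + (7) = -983; answer -983
Part III: W2 = -983; c = 983; squarings mod 153: 82^1=82, 82^2=145, 82^4=64, 82^8=118, 82^16=1, 82^32=1, 82^64=1, 82^128=1, 82^256=1, 82^512=1; 82^983 = 82^1 * 82^2 * 82^4 * 82^16 * 82^64 * 82^128 * 82^256 * 82^512 = 91 (mod 153); answer 91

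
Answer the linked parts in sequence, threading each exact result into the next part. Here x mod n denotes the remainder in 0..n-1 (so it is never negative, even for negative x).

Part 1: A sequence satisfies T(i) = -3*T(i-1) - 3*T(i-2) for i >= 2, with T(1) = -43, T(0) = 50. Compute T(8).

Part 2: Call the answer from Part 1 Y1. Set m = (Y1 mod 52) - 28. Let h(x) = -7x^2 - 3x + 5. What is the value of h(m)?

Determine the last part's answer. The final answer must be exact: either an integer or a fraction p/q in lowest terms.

-2579

Part 1: T(2) = -3*(-43) - 3*(50) = -21; iterating: T(2)=-21, T(3)=192, T(4)=-513, T(5)=963, T(6)=-1350, T(7)=1161, T(8)=567; answer 567
Part 2: Y1 = 567; m = 19; -7*(19)^2 - 3*(19)^1 + 5 = (-2527) + (-57) + (5) = -2579; answer -2579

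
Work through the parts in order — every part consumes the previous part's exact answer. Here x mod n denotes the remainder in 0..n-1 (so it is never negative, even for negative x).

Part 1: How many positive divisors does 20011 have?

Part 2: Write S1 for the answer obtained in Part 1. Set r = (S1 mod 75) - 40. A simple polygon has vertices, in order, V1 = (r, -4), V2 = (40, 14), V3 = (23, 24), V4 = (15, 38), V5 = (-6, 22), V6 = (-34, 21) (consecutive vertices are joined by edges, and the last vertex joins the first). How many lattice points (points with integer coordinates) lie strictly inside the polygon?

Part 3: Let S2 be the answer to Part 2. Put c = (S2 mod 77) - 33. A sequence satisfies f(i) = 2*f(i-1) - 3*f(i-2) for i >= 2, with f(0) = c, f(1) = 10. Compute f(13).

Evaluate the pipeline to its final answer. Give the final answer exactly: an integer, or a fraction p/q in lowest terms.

Part 1: 20011 is prime, so its only divisors are 1 and 20011; count = 2; answer 2
Part 2: S1 = 2; r = -38; cross terms: (-38*14 - 40*-4)=-372, (40*24 - 23*14)=638, (23*38 - 15*24)=514, (15*22 - -6*38)=558, (-6*21 - -34*22)=622, (-34*-4 - -38*21)=934; twice the area = |2894| = 2894; area = 1447; boundary points = 6 + 1 + 2 + 1 + 1 + 1 = 12; strictly interior points = area - boundary/2 + 1 = 1442; answer 1442
Part 3: S2 = 1442; c = 23; f(2) = 2*(10) - 3*(23) = -49; iterating: f(2)=-49, f(3)=-128, f(4)=-109, f(5)=166, f(6)=659, f(7)=820, f(8)=-337, f(9)=-3134, f(10)=-5257, f(11)=-1112, f(12)=13547, f(13)=30430; answer 30430

30430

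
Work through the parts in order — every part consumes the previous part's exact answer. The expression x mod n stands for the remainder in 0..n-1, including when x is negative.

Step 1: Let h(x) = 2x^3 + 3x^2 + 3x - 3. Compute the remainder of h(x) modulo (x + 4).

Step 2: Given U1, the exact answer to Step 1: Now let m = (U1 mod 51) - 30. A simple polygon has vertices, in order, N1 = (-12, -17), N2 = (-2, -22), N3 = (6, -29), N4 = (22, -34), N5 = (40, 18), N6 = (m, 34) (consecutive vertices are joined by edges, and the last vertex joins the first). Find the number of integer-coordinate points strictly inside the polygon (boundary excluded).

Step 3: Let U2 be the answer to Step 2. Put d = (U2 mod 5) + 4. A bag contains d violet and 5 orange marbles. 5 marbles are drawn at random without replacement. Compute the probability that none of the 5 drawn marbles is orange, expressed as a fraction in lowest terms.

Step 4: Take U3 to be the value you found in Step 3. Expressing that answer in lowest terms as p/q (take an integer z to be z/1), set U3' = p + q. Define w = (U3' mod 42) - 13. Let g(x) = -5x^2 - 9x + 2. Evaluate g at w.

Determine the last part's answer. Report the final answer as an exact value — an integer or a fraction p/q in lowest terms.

-2850

Step 1: remainder = value at the root: 2*(-4)^3 + 3*(-4)^2 + 3*(-4)^1 - 3 = (-128) + (48) + (-12) + (-3) = -95; answer -95
Step 2: U1 = -95; m = -23; cross terms: (-12*-22 - -2*-17)=230, (-2*-29 - 6*-22)=190, (6*-34 - 22*-29)=434, (22*18 - 40*-34)=1756, (40*34 - -23*18)=1774, (-23*-17 - -12*34)=799; twice the area = |5183| = 5183; area = 5183/2; boundary points = 5 + 1 + 1 + 2 + 1 + 1 = 11; strictly interior points = area - boundary/2 + 1 = 2587; answer 2587
Step 3: U2 = 2587; d = 6; total draws C(11,5) = 462; favorable C(6,5) = 6; P = 1/77; answer 1/77
Step 4: U3 = 1/77; threaded value p + q = 78; w = 23; -5*(23)^2 - 9*(23)^1 + 2 = (-2645) + (-207) + (2) = -2850; answer -2850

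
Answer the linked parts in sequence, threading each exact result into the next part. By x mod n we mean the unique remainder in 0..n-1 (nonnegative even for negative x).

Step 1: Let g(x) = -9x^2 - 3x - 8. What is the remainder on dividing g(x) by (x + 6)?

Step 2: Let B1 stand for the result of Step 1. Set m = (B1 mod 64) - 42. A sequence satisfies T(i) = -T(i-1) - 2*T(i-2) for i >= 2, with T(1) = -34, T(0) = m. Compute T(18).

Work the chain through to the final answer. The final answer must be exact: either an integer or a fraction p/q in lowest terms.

22402

Step 1: remainder = value at the root: -9*(-6)^2 - 3*(-6)^1 - 8 = (-324) + (18) + (-8) = -314; answer -314
Step 2: B1 = -314; m = -36; T(2) = -1*(-34) - 2*(-36) = 106; iterating: T(2)=106, T(3)=-38, T(4)=-174, T(5)=250, T(6)=98, T(7)=-598, T(8)=402, T(9)=794, T(10)=-1598, T(11)=10, T(12)=3186, T(13)=-3206, T(14)=-3166, T(15)=9578, T(16)=-3246, T(17)=-15910, T(18)=22402; answer 22402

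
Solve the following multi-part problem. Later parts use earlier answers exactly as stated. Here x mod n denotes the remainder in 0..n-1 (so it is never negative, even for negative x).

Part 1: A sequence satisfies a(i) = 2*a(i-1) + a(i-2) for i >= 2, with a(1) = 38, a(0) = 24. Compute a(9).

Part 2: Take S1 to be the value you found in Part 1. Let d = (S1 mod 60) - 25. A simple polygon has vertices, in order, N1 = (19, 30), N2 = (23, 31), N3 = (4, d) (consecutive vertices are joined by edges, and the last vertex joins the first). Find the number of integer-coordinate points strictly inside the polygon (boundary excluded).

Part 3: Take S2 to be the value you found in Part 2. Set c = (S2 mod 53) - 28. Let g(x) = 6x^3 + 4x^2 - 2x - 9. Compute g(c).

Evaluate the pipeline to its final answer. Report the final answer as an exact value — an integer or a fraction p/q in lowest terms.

30591

Part 1: a(2) = 2*(38) + 1*(24) = 100; iterating: a(2)=100, a(3)=238, a(4)=576, a(5)=1390, a(6)=3356, a(7)=8102, a(8)=19560, a(9)=47222; answer 47222
Part 2: S1 = 47222; d = -23; cross terms: (19*31 - 23*30)=-101, (23*-23 - 4*31)=-653, (4*30 - 19*-23)=557; twice the area = |-197| = 197; area = 197/2; boundary points = 1 + 1 + 1 = 3; strictly interior points = area - boundary/2 + 1 = 98; answer 98
Part 3: S2 = 98; c = 17; 6*(17)^3 + 4*(17)^2 - 2*(17)^1 - 9 = (29478) + (1156) + (-34) + (-9) = 30591; answer 30591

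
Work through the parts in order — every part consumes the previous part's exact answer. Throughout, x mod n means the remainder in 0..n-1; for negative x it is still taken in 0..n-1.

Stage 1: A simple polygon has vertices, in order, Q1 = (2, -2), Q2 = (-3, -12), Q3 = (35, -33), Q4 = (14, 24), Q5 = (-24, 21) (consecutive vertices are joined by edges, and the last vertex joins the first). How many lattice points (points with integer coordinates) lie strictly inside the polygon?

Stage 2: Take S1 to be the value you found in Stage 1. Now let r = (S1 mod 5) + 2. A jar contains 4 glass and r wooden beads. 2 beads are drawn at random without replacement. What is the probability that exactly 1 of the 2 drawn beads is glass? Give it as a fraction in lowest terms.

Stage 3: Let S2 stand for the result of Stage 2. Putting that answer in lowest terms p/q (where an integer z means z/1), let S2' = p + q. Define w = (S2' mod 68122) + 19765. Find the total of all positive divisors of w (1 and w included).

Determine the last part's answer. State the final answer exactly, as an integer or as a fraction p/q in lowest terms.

49392

Stage 1: cross terms: (2*-12 - -3*-2)=-30, (-3*-33 - 35*-12)=519, (35*24 - 14*-33)=1302, (14*21 - -24*24)=870, (-24*-2 - 2*21)=6; twice the area = |2667| = 2667; area = 2667/2; boundary points = 5 + 1 + 3 + 1 + 1 = 11; strictly interior points = area - boundary/2 + 1 = 1329; answer 1329
Stage 2: S1 = 1329; r = 6; total draws C(10,2) = 45; favorable C(4,1)*C(6,1) = 24; P = 8/15; answer 8/15
Stage 3: S2 = 8/15; threaded value p + q = 23; w = 19788; 19788 = 2^2 * 3 * 17 * 97; sigma = (1 + 2 + 4) * (1 + 3) * (1 + 17) * (1 + 97) = 7 * 4 * 18 * 98 = 49392; answer 49392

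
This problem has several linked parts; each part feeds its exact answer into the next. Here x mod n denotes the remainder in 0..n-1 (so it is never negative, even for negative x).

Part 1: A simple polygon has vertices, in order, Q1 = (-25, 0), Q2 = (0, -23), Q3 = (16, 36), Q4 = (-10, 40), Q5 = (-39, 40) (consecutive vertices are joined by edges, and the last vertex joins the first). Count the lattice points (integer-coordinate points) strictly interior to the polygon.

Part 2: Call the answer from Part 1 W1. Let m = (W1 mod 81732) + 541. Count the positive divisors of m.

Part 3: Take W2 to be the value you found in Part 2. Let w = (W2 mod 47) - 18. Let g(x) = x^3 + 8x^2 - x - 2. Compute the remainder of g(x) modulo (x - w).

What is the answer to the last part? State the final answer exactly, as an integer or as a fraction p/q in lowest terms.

Part 1: cross terms: (-25*-23 - 0*0)=575, (0*36 - 16*-23)=368, (16*40 - -10*36)=1000, (-10*40 - -39*40)=1160, (-39*0 - -25*40)=1000; twice the area = |4103| = 4103; area = 4103/2; boundary points = 1 + 1 + 2 + 29 + 2 = 35; strictly interior points = area - boundary/2 + 1 = 2035; answer 2035
Part 2: W1 = 2035; m = 2576; 2576 = 2^4 * 7 * 23; number of divisors = (4+1) * (1+1) * (1+1) = 20; answer 20
Part 3: W2 = 20; w = 2; remainder = value at the root: 1*(2)^3 + 8*(2)^2 - 1*(2)^1 - 2 = (8) + (32) + (-2) + (-2) = 36; answer 36

36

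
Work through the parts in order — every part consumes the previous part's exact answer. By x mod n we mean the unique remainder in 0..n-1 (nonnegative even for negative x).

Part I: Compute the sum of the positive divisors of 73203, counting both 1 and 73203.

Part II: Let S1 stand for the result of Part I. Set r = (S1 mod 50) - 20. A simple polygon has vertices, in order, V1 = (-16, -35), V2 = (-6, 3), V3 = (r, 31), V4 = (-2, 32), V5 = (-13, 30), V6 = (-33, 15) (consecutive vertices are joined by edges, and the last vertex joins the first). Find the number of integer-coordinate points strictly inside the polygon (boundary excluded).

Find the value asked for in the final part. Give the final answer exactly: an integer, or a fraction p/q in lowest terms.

1047

Part I: 73203 = 3 * 13 * 1877; sigma = (1 + 3) * (1 + 13) * (1 + 1877) = 4 * 14 * 1878 = 105168; answer 105168
Part II: S1 = 105168; r = -2; cross terms: (-16*3 - -6*-35)=-258, (-6*31 - -2*3)=-180, (-2*32 - -2*31)=-2, (-2*30 - -13*32)=356, (-13*15 - -33*30)=795, (-33*-35 - -16*15)=1395; twice the area = |2106| = 2106; area = 1053; boundary points = 2 + 4 + 1 + 1 + 5 + 1 = 14; strictly interior points = area - boundary/2 + 1 = 1047; answer 1047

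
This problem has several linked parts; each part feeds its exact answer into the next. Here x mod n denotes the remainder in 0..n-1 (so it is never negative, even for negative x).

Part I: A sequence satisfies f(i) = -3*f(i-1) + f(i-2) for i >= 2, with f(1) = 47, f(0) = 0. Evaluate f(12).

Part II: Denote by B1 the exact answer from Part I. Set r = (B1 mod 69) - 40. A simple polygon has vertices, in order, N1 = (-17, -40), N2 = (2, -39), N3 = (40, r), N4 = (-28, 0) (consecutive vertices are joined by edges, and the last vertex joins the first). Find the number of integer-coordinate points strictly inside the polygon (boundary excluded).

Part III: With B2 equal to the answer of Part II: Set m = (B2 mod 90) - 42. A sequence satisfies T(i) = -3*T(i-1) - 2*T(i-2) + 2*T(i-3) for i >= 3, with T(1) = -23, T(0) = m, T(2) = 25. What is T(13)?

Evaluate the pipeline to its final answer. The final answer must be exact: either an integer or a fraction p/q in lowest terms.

-121291

Part I: f(2) = -3*(47) + 1*(0) = -141; iterating: f(2)=-141, f(3)=470, f(4)=-1551, f(5)=5123, f(6)=-16920, f(7)=55883, f(8)=-184569, f(9)=609590, f(10)=-2013339, f(11)=6649607, f(12)=-21962160; answer -21962160
Part II: B1 = -21962160; r = 17; cross terms: (-17*-39 - 2*-40)=743, (2*17 - 40*-39)=1594, (40*0 - -28*17)=476, (-28*-40 - -17*0)=1120; twice the area = |3933| = 3933; area = 3933/2; boundary points = 1 + 2 + 17 + 1 = 21; strictly interior points = area - boundary/2 + 1 = 1957; answer 1957
Part III: B2 = 1957; m = 25; T(3) = -3*(25) - 2*(-23) + 2*(25) = 21; iterating: T(3)=21, T(4)=-159, T(5)=485, T(6)=-1095, T(7)=1997, T(8)=-2831, T(9)=2309, T(10)=2729, T(11)=-18467, T(12)=54561, T(13)=-121291; answer -121291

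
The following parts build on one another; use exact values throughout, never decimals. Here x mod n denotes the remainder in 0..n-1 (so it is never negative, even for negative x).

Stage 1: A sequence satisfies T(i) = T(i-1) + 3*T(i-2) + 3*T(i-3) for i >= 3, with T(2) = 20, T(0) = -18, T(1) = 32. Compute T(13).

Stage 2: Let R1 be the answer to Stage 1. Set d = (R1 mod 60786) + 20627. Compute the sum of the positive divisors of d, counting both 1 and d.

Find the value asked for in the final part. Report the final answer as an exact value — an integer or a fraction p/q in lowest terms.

77420

Stage 1: T(3) = 1*(20) + 3*(32) + 3*(-18) = 62; iterating: T(3)=62, T(4)=218, T(5)=464, T(6)=1304, T(7)=3350, T(8)=8654, T(9)=22616, T(10)=58628, T(11)=152438, T(12)=396170, T(13)=1029368; answer 1029368
Stage 2: R1 = 1029368; d = 77419; 77419 is prime, so its only divisors are 1 and 77419; sigma = 1 + 77419 = 77420; answer 77420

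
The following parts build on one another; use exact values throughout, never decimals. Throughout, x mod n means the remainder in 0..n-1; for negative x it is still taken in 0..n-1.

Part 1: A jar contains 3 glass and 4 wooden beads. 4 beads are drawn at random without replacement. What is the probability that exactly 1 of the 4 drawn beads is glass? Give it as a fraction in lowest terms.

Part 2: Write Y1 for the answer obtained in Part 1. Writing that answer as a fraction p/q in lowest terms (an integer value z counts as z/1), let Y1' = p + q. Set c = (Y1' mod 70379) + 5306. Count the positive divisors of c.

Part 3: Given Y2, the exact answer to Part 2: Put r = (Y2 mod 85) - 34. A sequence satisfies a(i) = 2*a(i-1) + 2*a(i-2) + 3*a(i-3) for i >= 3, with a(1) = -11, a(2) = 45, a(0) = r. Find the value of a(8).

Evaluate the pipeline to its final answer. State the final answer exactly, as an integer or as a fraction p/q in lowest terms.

Part 1: total draws C(7,4) = 35; favorable C(3,1)*C(4,3) = 12; P = 12/35; answer 12/35
Part 2: Y1 = 12/35; threaded value p + q = 47; c = 5353; 5353 = 53 * 101; number of divisors = (1+1) * (1+1) = 4; answer 4
Part 3: Y2 = 4; r = -30; a(3) = 2*(45) + 2*(-11) + 3*(-30) = -22; iterating: a(3)=-22, a(4)=13, a(5)=117, a(6)=194, a(7)=661, a(8)=2061; answer 2061

2061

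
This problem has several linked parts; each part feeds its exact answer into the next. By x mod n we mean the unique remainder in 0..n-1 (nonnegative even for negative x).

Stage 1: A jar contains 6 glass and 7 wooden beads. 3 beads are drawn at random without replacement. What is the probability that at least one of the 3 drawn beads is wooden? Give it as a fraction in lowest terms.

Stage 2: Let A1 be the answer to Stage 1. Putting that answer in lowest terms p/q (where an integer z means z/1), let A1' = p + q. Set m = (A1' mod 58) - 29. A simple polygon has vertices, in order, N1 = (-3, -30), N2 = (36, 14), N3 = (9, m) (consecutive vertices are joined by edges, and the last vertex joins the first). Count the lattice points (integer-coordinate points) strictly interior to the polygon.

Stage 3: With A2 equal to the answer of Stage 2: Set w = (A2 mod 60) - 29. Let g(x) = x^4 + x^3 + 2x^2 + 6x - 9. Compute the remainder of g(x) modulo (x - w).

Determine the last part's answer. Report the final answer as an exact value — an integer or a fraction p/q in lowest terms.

79075

Stage 1: total draws C(13,3) = 286; complement C(6,3) = 20; favorable 286 - 20 = 266; P = 133/143; answer 133/143
Stage 2: A1 = 133/143; threaded value p + q = 276; m = 15; cross terms: (-3*14 - 36*-30)=1038, (36*15 - 9*14)=414, (9*-30 - -3*15)=-225; twice the area = |1227| = 1227; area = 1227/2; boundary points = 1 + 1 + 3 = 5; strictly interior points = area - boundary/2 + 1 = 612; answer 612
Stage 3: A2 = 612; w = -17; remainder = value at the root: 1*(-17)^4 + 1*(-17)^3 + 2*(-17)^2 + 6*(-17)^1 - 9 = (83521) + (-4913) + (578) + (-102) + (-9) = 79075; answer 79075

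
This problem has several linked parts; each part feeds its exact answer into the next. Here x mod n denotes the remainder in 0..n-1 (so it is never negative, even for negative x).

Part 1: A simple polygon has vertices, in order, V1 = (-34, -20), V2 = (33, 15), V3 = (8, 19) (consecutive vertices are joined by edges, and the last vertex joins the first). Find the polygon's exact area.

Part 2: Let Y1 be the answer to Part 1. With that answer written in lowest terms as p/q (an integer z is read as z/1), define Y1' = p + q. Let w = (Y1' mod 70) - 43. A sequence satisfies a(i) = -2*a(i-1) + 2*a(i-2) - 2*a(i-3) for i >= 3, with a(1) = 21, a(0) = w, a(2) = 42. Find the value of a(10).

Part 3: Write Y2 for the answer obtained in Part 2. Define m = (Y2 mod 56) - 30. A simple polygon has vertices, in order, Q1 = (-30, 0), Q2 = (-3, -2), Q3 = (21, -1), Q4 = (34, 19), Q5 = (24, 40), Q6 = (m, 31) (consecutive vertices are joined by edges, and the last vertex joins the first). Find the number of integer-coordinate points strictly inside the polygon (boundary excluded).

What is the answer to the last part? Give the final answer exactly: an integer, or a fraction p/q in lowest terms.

1195

Part 1: cross terms: (-34*15 - 33*-20)=150, (33*19 - 8*15)=507, (8*-20 - -34*19)=486; twice the area = |1143| = 1143; area = 1143/2; answer 1143/2
Part 2: Y1 = 1143/2; threaded value p + q = 1145; w = -18; a(3) = -2*(42) + 2*(21) - 2*(-18) = -6; iterating: a(3)=-6, a(4)=54, a(5)=-204, a(6)=528, a(7)=-1572, a(8)=4608, a(9)=-13416, a(10)=39192; answer 39192
Part 3: Y2 = 39192; m = 18; cross terms: (-30*-2 - -3*0)=60, (-3*-1 - 21*-2)=45, (21*19 - 34*-1)=433, (34*40 - 24*19)=904, (24*31 - 18*40)=24, (18*0 - -30*31)=930; twice the area = |2396| = 2396; area = 1198; boundary points = 1 + 1 + 1 + 1 + 3 + 1 = 8; strictly interior points = area - boundary/2 + 1 = 1195; answer 1195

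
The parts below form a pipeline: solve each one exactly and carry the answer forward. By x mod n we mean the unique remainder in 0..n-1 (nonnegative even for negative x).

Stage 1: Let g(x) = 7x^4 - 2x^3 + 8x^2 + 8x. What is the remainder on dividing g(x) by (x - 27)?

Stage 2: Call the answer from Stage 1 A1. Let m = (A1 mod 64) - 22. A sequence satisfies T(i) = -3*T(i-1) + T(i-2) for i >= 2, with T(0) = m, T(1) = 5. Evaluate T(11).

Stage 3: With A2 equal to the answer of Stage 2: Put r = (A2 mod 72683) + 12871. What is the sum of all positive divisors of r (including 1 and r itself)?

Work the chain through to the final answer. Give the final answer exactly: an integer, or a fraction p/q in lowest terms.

108690

Stage 1: remainder = value at the root: 7*(27)^4 - 2*(27)^3 + 8*(27)^2 + 8*(27)^1 = (3720087) + (-39366) + (5832) + (216) = 3686769; answer 3686769
Stage 2: A1 = 3686769; m = 27; T(2) = -3*(5) + 1*(27) = 12; iterating: T(2)=12, T(3)=-31, T(4)=105, T(5)=-346, T(6)=1143, T(7)=-3775, T(8)=12468, T(9)=-41179, T(10)=136005, T(11)=-449194; answer -449194
Stage 3: A2 = -449194; r = 72458; 72458 = 2 * 36229; sigma = (1 + 2) * (1 + 36229) = 3 * 36230 = 108690; answer 108690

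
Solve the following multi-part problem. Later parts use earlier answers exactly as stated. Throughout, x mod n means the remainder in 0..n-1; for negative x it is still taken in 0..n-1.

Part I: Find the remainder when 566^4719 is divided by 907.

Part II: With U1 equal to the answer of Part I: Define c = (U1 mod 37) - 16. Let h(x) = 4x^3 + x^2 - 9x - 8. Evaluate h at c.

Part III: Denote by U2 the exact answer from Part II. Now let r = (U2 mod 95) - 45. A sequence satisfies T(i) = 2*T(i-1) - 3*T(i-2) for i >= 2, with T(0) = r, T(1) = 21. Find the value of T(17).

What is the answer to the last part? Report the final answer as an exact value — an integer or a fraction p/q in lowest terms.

131397

Part I: squarings mod 907: 566^1=566, 566^2=185, 566^4=666, 566^8=33, 566^16=182, 566^32=472, 566^64=569, 566^128=869, 566^256=537, 566^512=850, 566^1024=528, 566^2048=335, 566^4096=664; 566^4719 = 566^1 * 566^2 * 566^4 * 566^8 * 566^32 * 566^64 * 566^512 * 566^4096 = 184 (mod 907); answer 184
Part II: U1 = 184; c = 20; 4*(20)^3 + 1*(20)^2 - 9*(20)^1 - 8 = (32000) + (400) + (-180) + (-8) = 32212; answer 32212
Part III: U2 = 32212; r = -38; T(2) = 2*(21) - 3*(-38) = 156; iterating: T(2)=156, T(3)=249, T(4)=30, T(5)=-687, T(6)=-1464, T(7)=-867, T(8)=2658, T(9)=7917, T(10)=7860, T(11)=-8031, T(12)=-39642, T(13)=-55191, T(14)=8544, T(15)=182661, T(16)=339690, T(17)=131397; answer 131397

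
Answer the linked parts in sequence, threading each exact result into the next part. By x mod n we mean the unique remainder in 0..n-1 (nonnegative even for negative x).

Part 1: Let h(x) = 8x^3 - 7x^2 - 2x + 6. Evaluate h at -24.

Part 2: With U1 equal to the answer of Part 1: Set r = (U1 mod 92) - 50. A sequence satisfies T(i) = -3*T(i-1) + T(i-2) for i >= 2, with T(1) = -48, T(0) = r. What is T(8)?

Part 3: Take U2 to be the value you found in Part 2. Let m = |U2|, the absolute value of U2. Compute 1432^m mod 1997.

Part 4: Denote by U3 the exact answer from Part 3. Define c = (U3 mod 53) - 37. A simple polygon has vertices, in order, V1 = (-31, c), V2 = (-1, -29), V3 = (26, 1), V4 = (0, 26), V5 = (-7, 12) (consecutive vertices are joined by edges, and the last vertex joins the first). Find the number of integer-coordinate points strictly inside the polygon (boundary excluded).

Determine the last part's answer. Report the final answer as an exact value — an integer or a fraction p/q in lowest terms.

Part 1: 8*(-24)^3 - 7*(-24)^2 - 2*(-24)^1 + 6 = (-110592) + (-4032) + (48) + (6) = -114570; answer -114570
Part 2: U1 = -114570; r = 12; T(2) = -3*(-48) + 1*(12) = 156; iterating: T(2)=156, T(3)=-516, T(4)=1704, T(5)=-5628, T(6)=18588, T(7)=-61392, T(8)=202764; answer 202764
Part 3: U2 = 202764; m = 202764; squarings mod 1997: 1432^1=1432, 1432^2=1702, 1432^4=1154, 1432^8=1714, 1432^16=209, 1432^32=1744, 1432^64=105, 1432^128=1040, 1432^256=1223, 1432^512=1973, 1432^1024=576, 1432^2048=274, 1432^4096=1187, 1432^8192=1084, 1432^16384=820, 1432^32768=1408, 1432^65536=1440, 1432^131072=714; 1432^202764 = 1432^4 * 1432^8 * 1432^2048 * 1432^4096 * 1432^65536 * 1432^131072 = 1439 (mod 1997); answer 1439
Part 4: U3 = 1439; c = -29; cross terms: (-31*-29 - -1*-29)=870, (-1*1 - 26*-29)=753, (26*26 - 0*1)=676, (0*12 - -7*26)=182, (-7*-29 - -31*12)=575; twice the area = |3056| = 3056; area = 1528; boundary points = 30 + 3 + 1 + 7 + 1 = 42; strictly interior points = area - boundary/2 + 1 = 1508; answer 1508

1508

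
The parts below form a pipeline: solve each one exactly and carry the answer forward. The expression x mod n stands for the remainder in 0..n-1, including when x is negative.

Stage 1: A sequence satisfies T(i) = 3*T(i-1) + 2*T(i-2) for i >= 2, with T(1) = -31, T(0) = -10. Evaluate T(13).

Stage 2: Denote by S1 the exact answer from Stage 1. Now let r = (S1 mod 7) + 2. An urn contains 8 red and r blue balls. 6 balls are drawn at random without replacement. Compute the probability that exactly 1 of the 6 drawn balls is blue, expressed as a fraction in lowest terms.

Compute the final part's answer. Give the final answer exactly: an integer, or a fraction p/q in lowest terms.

Stage 1: T(2) = 3*(-31) + 2*(-10) = -113; iterating: T(2)=-113, T(3)=-401, T(4)=-1429, T(5)=-5089, T(6)=-18125, T(7)=-64553, T(8)=-229909, T(9)=-818833, T(10)=-2916317, T(11)=-10386617, T(12)=-36992485, T(13)=-131750689; answer -131750689
Stage 2: S1 = -131750689; r = 2; total draws C(10,6) = 210; favorable C(2,1)*C(8,5) = 112; P = 8/15; answer 8/15

8/15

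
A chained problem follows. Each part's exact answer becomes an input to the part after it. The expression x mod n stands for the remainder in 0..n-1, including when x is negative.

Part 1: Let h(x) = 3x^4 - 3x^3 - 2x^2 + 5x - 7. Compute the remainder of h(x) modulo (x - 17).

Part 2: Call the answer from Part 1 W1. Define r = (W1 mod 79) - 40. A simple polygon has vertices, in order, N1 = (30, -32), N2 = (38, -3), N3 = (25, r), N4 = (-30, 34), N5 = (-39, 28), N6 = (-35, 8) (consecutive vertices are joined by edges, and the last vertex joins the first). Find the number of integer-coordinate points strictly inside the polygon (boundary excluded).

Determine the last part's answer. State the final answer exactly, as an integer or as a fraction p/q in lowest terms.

Part 1: remainder = value at the root: 3*(17)^4 - 3*(17)^3 - 2*(17)^2 + 5*(17)^1 - 7 = (250563) + (-14739) + (-578) + (85) + (-7) = 235324; answer 235324
Part 2: W1 = 235324; r = 22; cross terms: (30*-3 - 38*-32)=1126, (38*22 - 25*-3)=911, (25*34 - -30*22)=1510, (-30*28 - -39*34)=486, (-39*8 - -35*28)=668, (-35*-32 - 30*8)=880; twice the area = |5581| = 5581; area = 5581/2; boundary points = 1 + 1 + 1 + 3 + 4 + 5 = 15; strictly interior points = area - boundary/2 + 1 = 2784; answer 2784

2784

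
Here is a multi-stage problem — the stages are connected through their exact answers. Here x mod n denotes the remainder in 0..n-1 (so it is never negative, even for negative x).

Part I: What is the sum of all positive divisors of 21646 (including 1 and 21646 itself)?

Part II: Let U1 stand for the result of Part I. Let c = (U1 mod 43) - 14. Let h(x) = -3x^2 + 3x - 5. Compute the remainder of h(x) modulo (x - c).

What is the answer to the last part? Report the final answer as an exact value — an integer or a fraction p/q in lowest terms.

-65

Part I: 21646 = 2 * 79 * 137; sigma = (1 + 2) * (1 + 79) * (1 + 137) = 3 * 80 * 138 = 33120; answer 33120
Part II: U1 = 33120; c = -4; remainder = value at the root: -3*(-4)^2 + 3*(-4)^1 - 5 = (-48) + (-12) + (-5) = -65; answer -65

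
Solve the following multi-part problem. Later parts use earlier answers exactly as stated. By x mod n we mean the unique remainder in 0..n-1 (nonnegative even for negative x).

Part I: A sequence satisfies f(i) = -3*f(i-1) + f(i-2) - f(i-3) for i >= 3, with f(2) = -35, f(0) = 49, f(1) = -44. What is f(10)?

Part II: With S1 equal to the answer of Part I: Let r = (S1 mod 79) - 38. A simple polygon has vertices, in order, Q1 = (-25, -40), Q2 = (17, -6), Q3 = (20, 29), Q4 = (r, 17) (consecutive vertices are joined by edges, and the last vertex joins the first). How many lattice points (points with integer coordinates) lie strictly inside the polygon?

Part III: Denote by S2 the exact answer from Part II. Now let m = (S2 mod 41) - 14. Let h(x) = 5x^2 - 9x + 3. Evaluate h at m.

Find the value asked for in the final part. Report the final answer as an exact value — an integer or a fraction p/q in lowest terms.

2903

Part I: f(3) = -3*(-35) + 1*(-44) - 1*(49) = 12; iterating: f(3)=12, f(4)=-27, f(5)=128, f(6)=-423, f(7)=1424, f(8)=-4823, f(9)=16316, f(10)=-55195; answer -55195
Part II: S1 = -55195; r = -12; cross terms: (-25*-6 - 17*-40)=830, (17*29 - 20*-6)=613, (20*17 - -12*29)=688, (-12*-40 - -25*17)=905; twice the area = |3036| = 3036; area = 1518; boundary points = 2 + 1 + 4 + 1 = 8; strictly interior points = area - boundary/2 + 1 = 1515; answer 1515
Part III: S2 = 1515; m = 25; 5*(25)^2 - 9*(25)^1 + 3 = (3125) + (-225) + (3) = 2903; answer 2903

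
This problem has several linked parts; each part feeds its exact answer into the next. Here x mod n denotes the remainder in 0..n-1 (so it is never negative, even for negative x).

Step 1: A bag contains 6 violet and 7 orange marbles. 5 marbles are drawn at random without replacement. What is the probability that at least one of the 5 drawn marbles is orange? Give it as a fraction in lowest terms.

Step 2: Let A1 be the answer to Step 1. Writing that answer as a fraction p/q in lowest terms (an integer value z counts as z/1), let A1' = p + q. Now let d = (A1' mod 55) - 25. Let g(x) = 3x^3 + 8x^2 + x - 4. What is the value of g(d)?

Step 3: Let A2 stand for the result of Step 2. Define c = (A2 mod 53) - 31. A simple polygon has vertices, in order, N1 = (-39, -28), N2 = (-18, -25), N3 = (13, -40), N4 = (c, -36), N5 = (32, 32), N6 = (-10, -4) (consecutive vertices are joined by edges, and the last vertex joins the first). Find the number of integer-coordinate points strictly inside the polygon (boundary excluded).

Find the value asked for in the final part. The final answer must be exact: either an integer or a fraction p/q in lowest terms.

1468

Step 1: total draws C(13,5) = 1287; complement C(6,5) = 6; favorable 1287 - 6 = 1281; P = 427/429; answer 427/429
Step 2: A1 = 427/429; threaded value p + q = 856; d = 6; 3*(6)^3 + 8*(6)^2 + 1*(6)^1 - 4 = (648) + (288) + (6) + (-4) = 938; answer 938
Step 3: A2 = 938; c = 6; cross terms: (-39*-25 - -18*-28)=471, (-18*-40 - 13*-25)=1045, (13*-36 - 6*-40)=-228, (6*32 - 32*-36)=1344, (32*-4 - -10*32)=192, (-10*-28 - -39*-4)=124; twice the area = |2948| = 2948; area = 1474; boundary points = 3 + 1 + 1 + 2 + 6 + 1 = 14; strictly interior points = area - boundary/2 + 1 = 1468; answer 1468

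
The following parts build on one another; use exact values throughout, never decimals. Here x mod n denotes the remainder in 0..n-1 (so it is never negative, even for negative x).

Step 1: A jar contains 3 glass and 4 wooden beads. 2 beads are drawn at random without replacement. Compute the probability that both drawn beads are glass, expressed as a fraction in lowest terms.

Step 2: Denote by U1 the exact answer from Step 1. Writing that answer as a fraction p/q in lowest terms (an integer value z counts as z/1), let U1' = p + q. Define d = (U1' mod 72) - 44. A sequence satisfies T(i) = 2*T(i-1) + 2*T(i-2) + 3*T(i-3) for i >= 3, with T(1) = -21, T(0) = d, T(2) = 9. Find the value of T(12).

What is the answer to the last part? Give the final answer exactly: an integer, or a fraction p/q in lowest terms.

-1962276

Step 1: total draws C(7,2) = 21; favorable C(3,2) = 3; P = 1/7; answer 1/7
Step 2: U1 = 1/7; threaded value p + q = 8; d = -36; T(3) = 2*(9) + 2*(-21) + 3*(-36) = -132; iterating: T(3)=-132, T(4)=-309, T(5)=-855, T(6)=-2724, T(7)=-8085, T(8)=-24183, T(9)=-72708, T(10)=-218037, T(11)=-654039, T(12)=-1962276; answer -1962276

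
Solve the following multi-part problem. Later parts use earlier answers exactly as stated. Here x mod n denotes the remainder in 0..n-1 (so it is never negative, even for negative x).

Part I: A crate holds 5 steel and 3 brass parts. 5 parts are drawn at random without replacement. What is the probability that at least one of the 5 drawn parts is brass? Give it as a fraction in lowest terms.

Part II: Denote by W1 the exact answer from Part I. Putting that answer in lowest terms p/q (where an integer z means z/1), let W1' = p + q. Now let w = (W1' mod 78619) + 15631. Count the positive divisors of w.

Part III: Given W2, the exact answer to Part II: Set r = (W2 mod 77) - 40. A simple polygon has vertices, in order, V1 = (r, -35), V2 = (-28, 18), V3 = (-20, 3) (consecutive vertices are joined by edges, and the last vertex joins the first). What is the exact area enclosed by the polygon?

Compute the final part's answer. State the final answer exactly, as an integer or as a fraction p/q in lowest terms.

242

Part I: total draws C(8,5) = 56; complement C(5,5) = 1; favorable 56 - 1 = 55; P = 55/56; answer 55/56
Part II: W1 = 55/56; threaded value p + q = 111; w = 15742; 15742 = 2 * 17 * 463; number of divisors = (1+1) * (1+1) * (1+1) = 8; answer 8
Part III: W2 = 8; r = -32; cross terms: (-32*18 - -28*-35)=-1556, (-28*3 - -20*18)=276, (-20*-35 - -32*3)=796; twice the area = |-484| = 484; area = 242; answer 242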